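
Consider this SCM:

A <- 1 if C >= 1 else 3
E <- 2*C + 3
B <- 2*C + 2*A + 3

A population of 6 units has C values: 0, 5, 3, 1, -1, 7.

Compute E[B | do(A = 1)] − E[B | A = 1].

-3

do(A=1) breaks A's dependence on C. With A=1 fixed, B across the units is 5, 15, 11, 7, 3, 19, mean 10.
Conditioning on A=1 selects the 4 unit(s) with C ∈ {5, 3, 1, 7}. Their B values: 15, 11, 7, 19. Mean = 13.
Difference = 10 − 13 = -3.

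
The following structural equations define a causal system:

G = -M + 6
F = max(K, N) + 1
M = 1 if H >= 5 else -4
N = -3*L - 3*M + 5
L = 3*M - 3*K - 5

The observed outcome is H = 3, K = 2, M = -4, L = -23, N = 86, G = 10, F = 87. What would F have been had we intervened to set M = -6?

111

The intervention breaks the incoming arrows to M: M = 1 if H >= 5 else -4 no longer applies, and M = -6.
L = 3*M - 3*K - 5  [with M=-6, K=2]  = -29
N = -3*L - 3*M + 5  [with L=-29, M=-6]  = 110
F = max(K, N) + 1  [with K=2, N=110]  = 111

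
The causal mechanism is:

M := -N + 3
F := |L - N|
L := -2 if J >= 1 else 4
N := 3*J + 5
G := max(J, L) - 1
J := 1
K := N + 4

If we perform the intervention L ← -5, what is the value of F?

13

do(L=-5) replaces the equation L := -2 if J >= 1 else 4 with the constant L = -5.
N = 3*J + 5  [with J=1]  = 8
F = |L - N|  [with L=-5, N=8]  = 13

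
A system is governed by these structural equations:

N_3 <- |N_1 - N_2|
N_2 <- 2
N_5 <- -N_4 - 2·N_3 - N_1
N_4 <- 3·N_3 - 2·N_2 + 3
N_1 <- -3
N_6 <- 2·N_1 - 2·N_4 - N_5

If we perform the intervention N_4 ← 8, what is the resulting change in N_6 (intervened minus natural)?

6

Under do(N_4=8), the mechanism N_4 <- 3·N_3 - 2·N_2 + 3 is discarded; N_4 is fixed at 8.
N_3 = |N_1 - N_2|  [with N_1=-3, N_2=2]  = 5
N_5 = -N_4 - 2·N_3 - N_1  [with N_4=8, N_3=5, N_1=-3]  = -15
N_6 = 2·N_1 - 2·N_4 - N_5  [with N_1=-3, N_4=8, N_5=-15]  = -7
Without intervention: N_3 = |N_1 - N_2|  [with N_1=-3, N_2=2]  = 5; N_4 = 3·N_3 - 2·N_2 + 3  [with N_3=5, N_2=2]  = 14; N_5 = -N_4 - 2·N_3 - N_1  [with N_4=14, N_3=5, N_1=-3]  = -21; N_6 = 2·N_1 - 2·N_4 - N_5  [with N_1=-3, N_4=14, N_5=-21]  = -13.
Change = -7 − (-13) = 6.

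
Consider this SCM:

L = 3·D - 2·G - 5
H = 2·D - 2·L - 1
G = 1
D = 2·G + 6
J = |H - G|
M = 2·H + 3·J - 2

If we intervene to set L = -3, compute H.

The intervention breaks the incoming arrows to L: L = 3·D - 2·G - 5 no longer applies, and L = -3.
D = 2·G + 6  [with G=1]  = 8
H = 2·D - 2·L - 1  [with D=8, L=-3]  = 21

21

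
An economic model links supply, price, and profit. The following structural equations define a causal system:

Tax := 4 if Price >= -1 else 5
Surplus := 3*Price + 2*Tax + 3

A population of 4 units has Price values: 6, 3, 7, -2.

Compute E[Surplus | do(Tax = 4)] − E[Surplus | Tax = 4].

-5.5

Every unit gets Tax=4 under the intervention. Surplus values become 29, 20, 32, 5; E[Surplus|do(Tax=4)] = 21.5.
E[Surplus|Tax=4] averages over only the 3 units with Tax=4 (Price = 6, 3, 7): Surplus = 29, 20, 32, mean 27.
Difference = 21.5 − 27 = -5.5.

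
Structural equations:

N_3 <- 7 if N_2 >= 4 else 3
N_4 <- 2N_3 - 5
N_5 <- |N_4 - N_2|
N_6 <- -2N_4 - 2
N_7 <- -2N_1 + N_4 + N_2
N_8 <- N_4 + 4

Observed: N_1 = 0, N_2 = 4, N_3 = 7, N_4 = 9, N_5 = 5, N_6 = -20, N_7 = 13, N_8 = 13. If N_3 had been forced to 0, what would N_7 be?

The intervention breaks the incoming arrows to N_3: N_3 <- 7 if N_2 >= 4 else 3 no longer applies, and N_3 = 0.
N_4 = 2N_3 - 5  [with N_3=0]  = -5
N_7 = -2N_1 + N_4 + N_2  [with N_1=0, N_4=-5, N_2=4]  = -1

-1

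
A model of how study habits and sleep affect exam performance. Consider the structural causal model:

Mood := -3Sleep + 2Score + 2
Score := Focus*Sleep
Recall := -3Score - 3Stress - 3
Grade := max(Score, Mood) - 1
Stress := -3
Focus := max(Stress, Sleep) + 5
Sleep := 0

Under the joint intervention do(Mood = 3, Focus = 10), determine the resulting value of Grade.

The joint intervention fixes Mood = 3, Focus = 10, removing each variable's own equation.
Score = Focus*Sleep  [with Focus=10, Sleep=0]  = 0
Grade = max(Score, Mood) - 1  [with Score=0, Mood=3]  = 2

2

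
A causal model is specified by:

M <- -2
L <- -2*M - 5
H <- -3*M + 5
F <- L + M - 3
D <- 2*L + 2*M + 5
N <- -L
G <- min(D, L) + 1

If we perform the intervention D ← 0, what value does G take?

Under do(D=0), the mechanism D <- 2*L + 2*M + 5 is discarded; D is fixed at 0.
L = -2*M - 5  [with M=-2]  = -1
G = min(D, L) + 1  [with D=0, L=-1]  = 0

0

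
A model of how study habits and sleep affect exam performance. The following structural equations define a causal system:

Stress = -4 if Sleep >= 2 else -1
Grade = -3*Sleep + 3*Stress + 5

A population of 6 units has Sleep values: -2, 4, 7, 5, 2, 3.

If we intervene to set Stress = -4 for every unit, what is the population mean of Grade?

-16.5

Every unit gets Stress=-4 under the intervention. Grade values become -1, -19, -28, -22, -13, -16; E[Grade|do(Stress=-4)] = -16.5.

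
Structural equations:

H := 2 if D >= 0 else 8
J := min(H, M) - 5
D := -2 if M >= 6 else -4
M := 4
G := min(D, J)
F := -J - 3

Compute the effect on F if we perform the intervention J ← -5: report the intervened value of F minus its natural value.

4

Intervening sets J = -5 and removes its equation (J := min(H, M) - 5).
F = -J - 3  [with J=-5]  = 2
Without intervention: D = -2 if M >= 6 else -4  [with M=4]  = -4; H = 2 if D >= 0 else 8  [with D=-4]  = 8; J = min(H, M) - 5  [with H=8, M=4]  = -1; F = -J - 3  [with J=-1]  = -2.
Change = 2 − (-2) = 4.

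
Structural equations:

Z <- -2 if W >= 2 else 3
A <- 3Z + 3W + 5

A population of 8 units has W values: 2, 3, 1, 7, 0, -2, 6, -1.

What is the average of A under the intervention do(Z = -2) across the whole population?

Under do(Z=-2), Z's equation is replaced by Z=-2 for every unit. Per-unit A: 5, 8, 2, 20, -1, -7, 17, -4. Mean = 5.

5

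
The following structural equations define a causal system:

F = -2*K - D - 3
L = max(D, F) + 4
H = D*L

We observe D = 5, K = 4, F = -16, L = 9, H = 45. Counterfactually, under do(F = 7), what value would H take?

55

do(F=7) replaces the equation F = -2*K - D - 3 with the constant F = 7.
L = max(D, F) + 4  [with D=5, F=7]  = 11
H = D*L  [with D=5, L=11]  = 55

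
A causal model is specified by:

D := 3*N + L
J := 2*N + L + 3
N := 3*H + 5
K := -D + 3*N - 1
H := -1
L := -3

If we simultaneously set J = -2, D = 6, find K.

-1

Setting J = -2, D = 6 by intervention discards those variables' equations.
N = 3*H + 5  [with H=-1]  = 2
K = -D + 3*N - 1  [with D=6, N=2]  = -1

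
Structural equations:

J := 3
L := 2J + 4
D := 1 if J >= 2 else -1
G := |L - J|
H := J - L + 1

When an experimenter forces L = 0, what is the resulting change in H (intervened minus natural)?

10

The intervention breaks the incoming arrows to L: L := 2J + 4 no longer applies, and L = 0.
H = J - L + 1  [with J=3, L=0]  = 4
Without intervention: L = 2J + 4  [with J=3]  = 10; H = J - L + 1  [with J=3, L=10]  = -6.
Change = 4 − (-6) = 10.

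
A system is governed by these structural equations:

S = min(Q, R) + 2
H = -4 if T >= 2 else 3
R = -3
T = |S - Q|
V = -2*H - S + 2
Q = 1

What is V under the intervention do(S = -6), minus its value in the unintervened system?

The intervention breaks the incoming arrows to S: S = min(Q, R) + 2 no longer applies, and S = -6.
T = |S - Q|  [with S=-6, Q=1]  = 7
H = -4 if T >= 2 else 3  [with T=7]  = -4
V = -2*H - S + 2  [with H=-4, S=-6]  = 16
Without intervention: S = min(Q, R) + 2  [with Q=1, R=-3]  = -1; T = |S - Q|  [with S=-1, Q=1]  = 2; H = -4 if T >= 2 else 3  [with T=2]  = -4; V = -2*H - S + 2  [with H=-4, S=-1]  = 11.
Change = 16 − 11 = 5.

5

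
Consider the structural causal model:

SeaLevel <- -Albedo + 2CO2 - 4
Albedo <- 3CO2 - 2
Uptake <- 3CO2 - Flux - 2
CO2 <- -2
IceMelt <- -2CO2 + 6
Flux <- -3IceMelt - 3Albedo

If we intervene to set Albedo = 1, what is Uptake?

25

The intervention breaks the incoming arrows to Albedo: Albedo <- 3CO2 - 2 no longer applies, and Albedo = 1.
IceMelt = -2CO2 + 6  [with CO2=-2]  = 10
Flux = -3IceMelt - 3Albedo  [with IceMelt=10, Albedo=1]  = -33
Uptake = 3CO2 - Flux - 2  [with CO2=-2, Flux=-33]  = 25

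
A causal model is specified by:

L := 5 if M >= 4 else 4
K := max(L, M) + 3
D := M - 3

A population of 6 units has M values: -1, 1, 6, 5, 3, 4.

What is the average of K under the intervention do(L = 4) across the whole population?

do(L=4) breaks L's dependence on M. With L=4 fixed, K across the units is 7, 7, 9, 8, 7, 7, mean 7.5.

7.5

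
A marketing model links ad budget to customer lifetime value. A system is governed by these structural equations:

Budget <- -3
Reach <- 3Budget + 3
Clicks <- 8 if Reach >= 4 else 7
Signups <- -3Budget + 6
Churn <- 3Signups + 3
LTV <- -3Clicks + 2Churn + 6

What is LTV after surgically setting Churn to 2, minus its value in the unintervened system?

The intervention breaks the incoming arrows to Churn: Churn <- 3Signups + 3 no longer applies, and Churn = 2.
Reach = 3Budget + 3  [with Budget=-3]  = -6
Clicks = 8 if Reach >= 4 else 7  [with Reach=-6]  = 7
LTV = -3Clicks + 2Churn + 6  [with Clicks=7, Churn=2]  = -11
Without intervention: Reach = 3Budget + 3  [with Budget=-3]  = -6; Clicks = 8 if Reach >= 4 else 7  [with Reach=-6]  = 7; Signups = -3Budget + 6  [with Budget=-3]  = 15; Churn = 3Signups + 3  [with Signups=15]  = 48; LTV = -3Clicks + 2Churn + 6  [with Clicks=7, Churn=48]  = 81.
Change = -11 − 81 = -92.

-92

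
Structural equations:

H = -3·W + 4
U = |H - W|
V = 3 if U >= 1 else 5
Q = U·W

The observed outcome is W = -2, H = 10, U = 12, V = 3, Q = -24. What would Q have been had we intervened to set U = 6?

-12

do(U=6) replaces the equation U = |H - W| with the constant U = 6.
Q = U·W  [with U=6, W=-2]  = -12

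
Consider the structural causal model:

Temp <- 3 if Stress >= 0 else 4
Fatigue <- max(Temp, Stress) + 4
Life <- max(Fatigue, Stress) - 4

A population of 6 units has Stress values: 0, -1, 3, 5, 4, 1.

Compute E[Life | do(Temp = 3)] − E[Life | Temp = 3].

The intervention sets Temp=3 in all 6 units regardless of Stress. Recomputing Life per unit gives 3, 3, 3, 5, 4, 3; average 3.5.
Observing Temp=3 restricts to units where Temp's equation naturally yields 3: Stress ∈ {0, 3, 5, 4, 1}. In that subpopulation Life = 3, 3, 5, 4, 3, mean 3.6.
Difference = 3.5 − 3.6 = -0.1.

-0.1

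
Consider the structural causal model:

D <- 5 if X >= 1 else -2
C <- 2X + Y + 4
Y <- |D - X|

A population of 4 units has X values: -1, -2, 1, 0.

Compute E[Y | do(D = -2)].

do(D=-2) breaks D's dependence on X. With D=-2 fixed, Y across the units is 1, 0, 3, 2, mean 1.5.

1.5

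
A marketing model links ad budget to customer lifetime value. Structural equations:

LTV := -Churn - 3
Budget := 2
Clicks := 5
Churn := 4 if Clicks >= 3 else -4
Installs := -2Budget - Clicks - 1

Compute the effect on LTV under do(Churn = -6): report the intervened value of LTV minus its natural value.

Intervening sets Churn = -6 and removes its equation (Churn := 4 if Clicks >= 3 else -4).
LTV = -Churn - 3  [with Churn=-6]  = 3
Without intervention: Churn = 4 if Clicks >= 3 else -4  [with Clicks=5]  = 4; LTV = -Churn - 3  [with Churn=4]  = -7.
Change = 3 − (-7) = 10.

10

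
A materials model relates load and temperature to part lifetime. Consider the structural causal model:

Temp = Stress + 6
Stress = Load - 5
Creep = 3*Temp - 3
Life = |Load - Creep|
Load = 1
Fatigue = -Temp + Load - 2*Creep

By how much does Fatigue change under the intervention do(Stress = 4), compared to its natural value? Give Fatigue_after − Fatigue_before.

-56

do(Stress=4) replaces the equation Stress = Load - 5 with the constant Stress = 4.
Temp = Stress + 6  [with Stress=4]  = 10
Creep = 3*Temp - 3  [with Temp=10]  = 27
Fatigue = -Temp + Load - 2*Creep  [with Temp=10, Load=1, Creep=27]  = -63
Without intervention: Stress = Load - 5  [with Load=1]  = -4; Temp = Stress + 6  [with Stress=-4]  = 2; Creep = 3*Temp - 3  [with Temp=2]  = 3; Fatigue = -Temp + Load - 2*Creep  [with Temp=2, Load=1, Creep=3]  = -7.
Change = -63 − (-7) = -56.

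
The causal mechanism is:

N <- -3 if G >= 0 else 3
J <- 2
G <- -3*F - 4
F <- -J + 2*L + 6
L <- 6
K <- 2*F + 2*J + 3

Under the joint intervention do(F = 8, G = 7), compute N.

-3

Setting F = 8, G = 7 by intervention discards those variables' equations.
N = -3 if G >= 0 else 3  [with G=7]  = -3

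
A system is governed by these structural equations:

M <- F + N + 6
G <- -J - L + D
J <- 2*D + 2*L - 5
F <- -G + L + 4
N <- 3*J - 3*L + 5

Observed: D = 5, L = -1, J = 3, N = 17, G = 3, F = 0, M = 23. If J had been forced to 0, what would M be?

11

The intervention breaks the incoming arrows to J: J <- 2*D + 2*L - 5 no longer applies, and J = 0.
N = 3*J - 3*L + 5  [with J=0, L=-1]  = 8
G = -J - L + D  [with J=0, L=-1, D=5]  = 6
F = -G + L + 4  [with G=6, L=-1]  = -3
M = F + N + 6  [with F=-3, N=8]  = 11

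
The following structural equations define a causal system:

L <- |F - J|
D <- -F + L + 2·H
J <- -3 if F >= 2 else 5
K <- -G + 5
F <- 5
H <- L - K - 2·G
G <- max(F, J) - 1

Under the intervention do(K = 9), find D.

The intervention breaks the incoming arrows to K: K <- -G + 5 no longer applies, and K = 9.
J = -3 if F >= 2 else 5  [with F=5]  = -3
G = max(F, J) - 1  [with F=5, J=-3]  = 4
L = |F - J|  [with F=5, J=-3]  = 8
H = L - K - 2·G  [with L=8, K=9, G=4]  = -9
D = -F + L + 2·H  [with F=5, L=8, H=-9]  = -15

-15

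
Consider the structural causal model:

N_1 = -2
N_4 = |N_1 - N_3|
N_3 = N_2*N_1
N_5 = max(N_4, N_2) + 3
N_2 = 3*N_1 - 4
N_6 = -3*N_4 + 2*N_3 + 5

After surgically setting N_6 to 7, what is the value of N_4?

do(N_6=7) replaces the equation N_6 = -3*N_4 + 2*N_3 + 5 with the constant N_6 = 7.
No directed path runs from N_6 to N_4, so N_4 keeps its natural value.
N_2 = 3*N_1 - 4  [with N_1=-2]  = -10
N_3 = N_2*N_1  [with N_2=-10, N_1=-2]  = 20
N_4 = |N_1 - N_3|  [with N_1=-2, N_3=20]  = 22

22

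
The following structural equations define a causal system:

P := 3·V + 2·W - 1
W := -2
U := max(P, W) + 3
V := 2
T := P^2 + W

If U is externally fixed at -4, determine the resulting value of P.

1

do(U=-4) replaces the equation U := max(P, W) + 3 with the constant U = -4.
P is not downstream of the intervention, so its value is determined by the original equations.
P = 3·V + 2·W - 1  [with V=2, W=-2]  = 1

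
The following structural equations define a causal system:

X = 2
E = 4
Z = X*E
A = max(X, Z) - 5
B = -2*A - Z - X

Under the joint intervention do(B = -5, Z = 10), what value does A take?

Under do(B = -5, Z = 10), each intervened variable's structural equation is replaced by its fixed value.
A = max(X, Z) - 5  [with X=2, Z=10]  = 5

5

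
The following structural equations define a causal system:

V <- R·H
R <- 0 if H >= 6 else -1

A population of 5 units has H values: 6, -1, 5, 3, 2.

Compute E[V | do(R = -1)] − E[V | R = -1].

-0.75

Every unit gets R=-1 under the intervention. V values become -6, 1, -5, -3, -2; E[V|do(R=-1)] = -3.
E[V|R=-1] averages over only the 4 units with R=-1 (H = -1, 5, 3, 2): V = 1, -5, -3, -2, mean -2.25.
Difference = -3 − (-2.25) = -0.75.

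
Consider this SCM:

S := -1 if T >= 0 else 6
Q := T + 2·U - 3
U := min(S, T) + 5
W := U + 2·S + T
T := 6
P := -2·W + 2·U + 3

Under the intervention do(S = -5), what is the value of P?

Under do(S=-5), the mechanism S := -1 if T >= 0 else 6 is discarded; S is fixed at -5.
U = min(S, T) + 5  [with S=-5, T=6]  = 0
W = U + 2·S + T  [with U=0, S=-5, T=6]  = -4
P = -2·W + 2·U + 3  [with W=-4, U=0]  = 11

11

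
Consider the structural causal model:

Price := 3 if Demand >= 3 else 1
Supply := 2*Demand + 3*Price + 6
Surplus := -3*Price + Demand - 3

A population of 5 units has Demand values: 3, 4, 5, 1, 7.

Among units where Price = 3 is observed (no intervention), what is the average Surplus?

-7.25

E[Surplus|Price=3] averages over only the 4 units with Price=3 (Demand = 3, 4, 5, 7): Surplus = -9, -8, -7, -5, mean -7.25.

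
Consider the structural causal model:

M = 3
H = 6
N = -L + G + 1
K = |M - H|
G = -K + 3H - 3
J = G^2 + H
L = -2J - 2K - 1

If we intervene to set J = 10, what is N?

Under do(J=10), the mechanism J = G^2 + H is discarded; J is fixed at 10.
K = |M - H|  [with M=3, H=6]  = 3
G = -K + 3H - 3  [with K=3, H=6]  = 12
L = -2J - 2K - 1  [with J=10, K=3]  = -27
N = -L + G + 1  [with L=-27, G=12]  = 40

40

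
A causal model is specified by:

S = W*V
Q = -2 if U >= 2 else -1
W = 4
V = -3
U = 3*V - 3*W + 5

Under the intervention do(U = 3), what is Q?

Intervening sets U = 3 and removes its equation (U = 3*V - 3*W + 5).
Q = -2 if U >= 2 else -1  [with U=3]  = -2

-2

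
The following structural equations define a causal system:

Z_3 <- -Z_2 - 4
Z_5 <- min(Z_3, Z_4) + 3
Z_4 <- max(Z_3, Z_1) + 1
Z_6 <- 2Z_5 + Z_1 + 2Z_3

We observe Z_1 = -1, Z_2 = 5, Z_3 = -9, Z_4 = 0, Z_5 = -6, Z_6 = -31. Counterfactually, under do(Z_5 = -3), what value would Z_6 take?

-25

The intervention breaks the incoming arrows to Z_5: Z_5 <- min(Z_3, Z_4) + 3 no longer applies, and Z_5 = -3.
Z_3 = -Z_2 - 4  [with Z_2=5]  = -9
Z_6 = 2Z_5 + Z_1 + 2Z_3  [with Z_5=-3, Z_1=-1, Z_3=-9]  = -25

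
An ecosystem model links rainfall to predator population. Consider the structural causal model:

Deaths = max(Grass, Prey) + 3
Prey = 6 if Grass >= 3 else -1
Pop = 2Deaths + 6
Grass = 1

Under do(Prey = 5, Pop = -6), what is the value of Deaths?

The joint intervention fixes Prey = 5, Pop = -6, removing each variable's own equation.
Deaths = max(Grass, Prey) + 3  [with Grass=1, Prey=5]  = 8

8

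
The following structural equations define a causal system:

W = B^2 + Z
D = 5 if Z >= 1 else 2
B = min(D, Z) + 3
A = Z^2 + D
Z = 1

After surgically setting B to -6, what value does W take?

37

The intervention breaks the incoming arrows to B: B = min(D, Z) + 3 no longer applies, and B = -6.
W = B^2 + Z  [with B=-6, Z=1]  = 37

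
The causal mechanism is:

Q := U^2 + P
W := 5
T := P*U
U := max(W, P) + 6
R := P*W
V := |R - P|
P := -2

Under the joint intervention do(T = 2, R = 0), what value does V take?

2

Setting T = 2, R = 0 by intervention discards those variables' equations.
V = |R - P|  [with R=0, P=-2]  = 2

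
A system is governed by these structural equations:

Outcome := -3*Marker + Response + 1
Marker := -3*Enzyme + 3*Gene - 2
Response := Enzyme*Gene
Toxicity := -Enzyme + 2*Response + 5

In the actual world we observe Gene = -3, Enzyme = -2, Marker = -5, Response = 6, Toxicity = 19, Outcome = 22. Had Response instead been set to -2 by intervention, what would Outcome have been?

Under do(Response=-2), the mechanism Response := Enzyme*Gene is discarded; Response is fixed at -2.
Marker = -3*Enzyme + 3*Gene - 2  [with Enzyme=-2, Gene=-3]  = -5
Outcome = -3*Marker + Response + 1  [with Marker=-5, Response=-2]  = 14

14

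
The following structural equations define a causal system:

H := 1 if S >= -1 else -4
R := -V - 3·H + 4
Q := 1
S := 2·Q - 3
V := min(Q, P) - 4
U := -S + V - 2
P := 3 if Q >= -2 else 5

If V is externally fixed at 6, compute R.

The intervention breaks the incoming arrows to V: V := min(Q, P) - 4 no longer applies, and V = 6.
S = 2·Q - 3  [with Q=1]  = -1
H = 1 if S >= -1 else -4  [with S=-1]  = 1
R = -V - 3·H + 4  [with V=6, H=1]  = -5

-5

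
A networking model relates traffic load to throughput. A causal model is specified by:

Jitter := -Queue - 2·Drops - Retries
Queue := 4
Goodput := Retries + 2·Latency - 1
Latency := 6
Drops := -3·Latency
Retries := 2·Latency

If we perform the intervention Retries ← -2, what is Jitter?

Intervening sets Retries = -2 and removes its equation (Retries := 2·Latency).
Drops = -3·Latency  [with Latency=6]  = -18
Jitter = -Queue - 2·Drops - Retries  [with Queue=4, Drops=-18, Retries=-2]  = 34

34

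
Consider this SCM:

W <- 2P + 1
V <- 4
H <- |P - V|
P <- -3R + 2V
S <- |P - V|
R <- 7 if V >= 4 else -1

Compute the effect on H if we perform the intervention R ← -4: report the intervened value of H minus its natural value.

Under do(R=-4), the mechanism R <- 7 if V >= 4 else -1 is discarded; R is fixed at -4.
P = -3R + 2V  [with R=-4, V=4]  = 20
H = |P - V|  [with P=20, V=4]  = 16
Without intervention: R = 7 if V >= 4 else -1  [with V=4]  = 7; P = -3R + 2V  [with R=7, V=4]  = -13; H = |P - V|  [with P=-13, V=4]  = 17.
Change = 16 − 17 = -1.

-1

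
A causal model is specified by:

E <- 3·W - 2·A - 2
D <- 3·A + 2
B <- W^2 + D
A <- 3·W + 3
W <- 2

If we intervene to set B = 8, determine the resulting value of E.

do(B=8) replaces the equation B <- W^2 + D with the constant B = 8.
E is not downstream of the intervention, so its value is determined by the original equations.
A = 3·W + 3  [with W=2]  = 9
E = 3·W - 2·A - 2  [with W=2, A=9]  = -14

-14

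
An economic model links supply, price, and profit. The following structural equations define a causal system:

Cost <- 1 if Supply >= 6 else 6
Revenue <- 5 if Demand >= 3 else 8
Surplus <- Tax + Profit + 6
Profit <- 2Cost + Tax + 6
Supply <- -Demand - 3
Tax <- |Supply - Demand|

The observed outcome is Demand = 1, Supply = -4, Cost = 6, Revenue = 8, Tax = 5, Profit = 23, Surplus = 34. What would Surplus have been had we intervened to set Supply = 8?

28

Under do(Supply=8), the mechanism Supply <- -Demand - 3 is discarded; Supply is fixed at 8.
Cost = 1 if Supply >= 6 else 6  [with Supply=8]  = 1
Tax = |Supply - Demand|  [with Supply=8, Demand=1]  = 7
Profit = 2Cost + Tax + 6  [with Cost=1, Tax=7]  = 15
Surplus = Tax + Profit + 6  [with Tax=7, Profit=15]  = 28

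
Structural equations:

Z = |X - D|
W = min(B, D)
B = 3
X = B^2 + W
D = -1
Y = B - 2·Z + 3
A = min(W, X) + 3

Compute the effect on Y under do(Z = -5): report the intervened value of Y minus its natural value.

28

The intervention breaks the incoming arrows to Z: Z = |X - D| no longer applies, and Z = -5.
Y = B - 2·Z + 3  [with B=3, Z=-5]  = 16
Without intervention: W = min(B, D)  [with B=3, D=-1]  = -1; X = B^2 + W  [with B=3, W=-1]  = 8; Z = |X - D|  [with X=8, D=-1]  = 9; Y = B - 2·Z + 3  [with B=3, Z=9]  = -12.
Change = 16 − (-12) = 28.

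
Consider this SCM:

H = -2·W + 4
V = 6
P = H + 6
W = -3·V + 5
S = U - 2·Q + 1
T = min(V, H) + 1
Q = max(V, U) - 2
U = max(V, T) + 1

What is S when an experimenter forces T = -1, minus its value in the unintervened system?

do(T=-1) replaces the equation T = min(V, H) + 1 with the constant T = -1.
U = max(V, T) + 1  [with V=6, T=-1]  = 7
Q = max(V, U) - 2  [with V=6, U=7]  = 5
S = U - 2·Q + 1  [with U=7, Q=5]  = -2
Without intervention: W = -3·V + 5  [with V=6]  = -13; H = -2·W + 4  [with W=-13]  = 30; T = min(V, H) + 1  [with V=6, H=30]  = 7; U = max(V, T) + 1  [with V=6, T=7]  = 8; Q = max(V, U) - 2  [with V=6, U=8]  = 6; S = U - 2·Q + 1  [with U=8, Q=6]  = -3.
Change = -2 − (-3) = 1.

1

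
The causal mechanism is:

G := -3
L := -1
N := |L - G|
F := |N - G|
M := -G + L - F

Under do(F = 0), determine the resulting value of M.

2

Intervening sets F = 0 and removes its equation (F := |N - G|).
M = -G + L - F  [with G=-3, L=-1, F=0]  = 2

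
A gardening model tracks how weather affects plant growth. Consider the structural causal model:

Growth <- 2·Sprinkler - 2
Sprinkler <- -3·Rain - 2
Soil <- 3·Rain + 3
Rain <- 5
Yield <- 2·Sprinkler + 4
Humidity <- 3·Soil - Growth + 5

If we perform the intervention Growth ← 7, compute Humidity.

Intervening sets Growth = 7 and removes its equation (Growth <- 2·Sprinkler - 2).
Soil = 3·Rain + 3  [with Rain=5]  = 18
Humidity = 3·Soil - Growth + 5  [with Soil=18, Growth=7]  = 52

52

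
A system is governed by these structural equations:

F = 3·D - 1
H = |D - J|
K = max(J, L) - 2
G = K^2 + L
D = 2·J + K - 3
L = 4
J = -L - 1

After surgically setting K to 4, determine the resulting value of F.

-28

The intervention breaks the incoming arrows to K: K = max(J, L) - 2 no longer applies, and K = 4.
J = -L - 1  [with L=4]  = -5
D = 2·J + K - 3  [with J=-5, K=4]  = -9
F = 3·D - 1  [with D=-9]  = -28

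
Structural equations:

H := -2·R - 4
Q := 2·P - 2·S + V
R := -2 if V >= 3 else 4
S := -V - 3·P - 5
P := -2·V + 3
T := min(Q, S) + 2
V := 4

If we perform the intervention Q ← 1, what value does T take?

3

Under do(Q=1), the mechanism Q := 2·P - 2·S + V is discarded; Q is fixed at 1.
P = -2·V + 3  [with V=4]  = -5
S = -V - 3·P - 5  [with V=4, P=-5]  = 6
T = min(Q, S) + 2  [with Q=1, S=6]  = 3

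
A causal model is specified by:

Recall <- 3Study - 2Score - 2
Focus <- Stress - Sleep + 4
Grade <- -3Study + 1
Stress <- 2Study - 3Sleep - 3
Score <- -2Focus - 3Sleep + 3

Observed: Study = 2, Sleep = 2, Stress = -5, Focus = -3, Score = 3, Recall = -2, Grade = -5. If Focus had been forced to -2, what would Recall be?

2

Under do(Focus=-2), the mechanism Focus <- Stress - Sleep + 4 is discarded; Focus is fixed at -2.
Score = -2Focus - 3Sleep + 3  [with Focus=-2, Sleep=2]  = 1
Recall = 3Study - 2Score - 2  [with Study=2, Score=1]  = 2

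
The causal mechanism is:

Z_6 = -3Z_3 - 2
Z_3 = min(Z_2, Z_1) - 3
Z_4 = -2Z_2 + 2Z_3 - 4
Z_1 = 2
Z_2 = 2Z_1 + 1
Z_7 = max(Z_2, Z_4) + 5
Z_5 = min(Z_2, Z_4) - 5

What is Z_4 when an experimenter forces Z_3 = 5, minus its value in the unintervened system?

The intervention breaks the incoming arrows to Z_3: Z_3 = min(Z_2, Z_1) - 3 no longer applies, and Z_3 = 5.
Z_2 = 2Z_1 + 1  [with Z_1=2]  = 5
Z_4 = -2Z_2 + 2Z_3 - 4  [with Z_2=5, Z_3=5]  = -4
Without intervention: Z_2 = 2Z_1 + 1  [with Z_1=2]  = 5; Z_3 = min(Z_2, Z_1) - 3  [with Z_2=5, Z_1=2]  = -1; Z_4 = -2Z_2 + 2Z_3 - 4  [with Z_2=5, Z_3=-1]  = -16.
Change = -4 − (-16) = 12.

12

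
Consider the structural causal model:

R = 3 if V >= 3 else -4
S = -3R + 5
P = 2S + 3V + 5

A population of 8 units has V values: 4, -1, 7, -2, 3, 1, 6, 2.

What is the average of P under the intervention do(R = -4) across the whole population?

46.5

do(R=-4) breaks R's dependence on V. With R=-4 fixed, P across the units is 51, 36, 60, 33, 48, 42, 57, 45, mean 46.5.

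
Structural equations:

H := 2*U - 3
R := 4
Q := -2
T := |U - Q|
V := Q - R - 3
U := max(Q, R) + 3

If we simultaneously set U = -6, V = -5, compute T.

The joint intervention fixes U = -6, V = -5, removing each variable's own equation.
T = |U - Q|  [with U=-6, Q=-2]  = 4

4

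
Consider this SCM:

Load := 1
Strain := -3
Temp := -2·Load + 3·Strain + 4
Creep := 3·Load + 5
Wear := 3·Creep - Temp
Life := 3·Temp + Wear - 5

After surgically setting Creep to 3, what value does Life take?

-10

Under do(Creep=3), the mechanism Creep := 3·Load + 5 is discarded; Creep is fixed at 3.
Temp = -2·Load + 3·Strain + 4  [with Load=1, Strain=-3]  = -7
Wear = 3·Creep - Temp  [with Creep=3, Temp=-7]  = 16
Life = 3·Temp + Wear - 5  [with Temp=-7, Wear=16]  = -10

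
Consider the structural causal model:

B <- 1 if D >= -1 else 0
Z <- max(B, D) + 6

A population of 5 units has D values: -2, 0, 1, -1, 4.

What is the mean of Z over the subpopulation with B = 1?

7.75

Observing B=1 restricts to units where B's equation naturally yields 1: D ∈ {0, 1, -1, 4}. In that subpopulation Z = 7, 7, 7, 10, mean 7.75.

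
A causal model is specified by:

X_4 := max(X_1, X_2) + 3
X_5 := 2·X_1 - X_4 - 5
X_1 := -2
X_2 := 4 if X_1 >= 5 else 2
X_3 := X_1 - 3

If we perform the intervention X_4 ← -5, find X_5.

Intervening sets X_4 = -5 and removes its equation (X_4 := max(X_1, X_2) + 3).
X_5 = 2·X_1 - X_4 - 5  [with X_1=-2, X_4=-5]  = -4

-4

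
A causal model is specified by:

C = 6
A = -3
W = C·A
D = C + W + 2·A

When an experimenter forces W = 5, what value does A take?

Under do(W=5), the mechanism W = C·A is discarded; W is fixed at 5.
Since A is not a descendant of the intervened variable, it is unaffected.

-3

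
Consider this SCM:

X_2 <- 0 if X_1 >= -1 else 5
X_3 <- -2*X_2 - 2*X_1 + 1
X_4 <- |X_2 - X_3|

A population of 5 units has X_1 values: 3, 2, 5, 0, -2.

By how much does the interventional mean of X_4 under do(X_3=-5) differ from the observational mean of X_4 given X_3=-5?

-1.5

do(X_3=-5) breaks X_3's dependence on X_1. With X_3=-5 fixed, X_4 across the units is 5, 5, 5, 5, 10, mean 6.
Observing X_3=-5 restricts to units where X_3's equation naturally yields -5: X_1 ∈ {3, -2}. In that subpopulation X_4 = 5, 10, mean 7.5.
Difference = 6 − 7.5 = -1.5.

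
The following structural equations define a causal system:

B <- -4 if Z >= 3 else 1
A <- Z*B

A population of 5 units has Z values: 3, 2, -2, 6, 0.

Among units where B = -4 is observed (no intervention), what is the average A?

Conditioning on B=-4 selects the 2 unit(s) with Z ∈ {3, 6}. Their A values: -12, -24. Mean = -18.

-18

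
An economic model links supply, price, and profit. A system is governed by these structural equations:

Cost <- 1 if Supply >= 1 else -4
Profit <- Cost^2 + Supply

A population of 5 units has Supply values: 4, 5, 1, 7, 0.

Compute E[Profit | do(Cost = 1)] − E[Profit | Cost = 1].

The intervention sets Cost=1 in all 5 units regardless of Supply. Recomputing Profit per unit gives 5, 6, 2, 8, 1; average 4.4.
Conditioning on Cost=1 selects the 4 unit(s) with Supply ∈ {4, 5, 1, 7}. Their Profit values: 5, 6, 2, 8. Mean = 5.25.
Difference = 4.4 − 5.25 = -0.85.

-0.85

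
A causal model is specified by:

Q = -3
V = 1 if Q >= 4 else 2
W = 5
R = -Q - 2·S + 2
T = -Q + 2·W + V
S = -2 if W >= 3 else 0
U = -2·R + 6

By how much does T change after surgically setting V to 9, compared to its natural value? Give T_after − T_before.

The intervention breaks the incoming arrows to V: V = 1 if Q >= 4 else 2 no longer applies, and V = 9.
T = -Q + 2·W + V  [with Q=-3, W=5, V=9]  = 22
Without intervention: V = 1 if Q >= 4 else 2  [with Q=-3]  = 2; T = -Q + 2·W + V  [with Q=-3, W=5, V=2]  = 15.
Change = 22 − 15 = 7.

7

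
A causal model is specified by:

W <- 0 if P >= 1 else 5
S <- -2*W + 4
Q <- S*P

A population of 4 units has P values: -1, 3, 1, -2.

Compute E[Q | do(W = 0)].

do(W=0) breaks W's dependence on P. With W=0 fixed, Q across the units is -4, 12, 4, -8, mean 1.

1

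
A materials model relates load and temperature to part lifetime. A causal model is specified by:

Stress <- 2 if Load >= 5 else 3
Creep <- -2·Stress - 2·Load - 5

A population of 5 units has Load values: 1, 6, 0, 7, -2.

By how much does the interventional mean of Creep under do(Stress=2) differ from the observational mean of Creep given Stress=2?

do(Stress=2) breaks Stress's dependence on Load. With Stress=2 fixed, Creep across the units is -11, -21, -9, -23, -5, mean -13.8.
Conditioning on Stress=2 selects the 2 unit(s) with Load ∈ {6, 7}. Their Creep values: -21, -23. Mean = -22.
Difference = -13.8 − (-22) = 8.2.

8.2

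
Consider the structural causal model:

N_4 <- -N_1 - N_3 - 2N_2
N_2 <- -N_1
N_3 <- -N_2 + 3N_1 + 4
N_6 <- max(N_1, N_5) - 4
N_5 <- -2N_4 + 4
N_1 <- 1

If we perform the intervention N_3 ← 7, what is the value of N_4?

The intervention breaks the incoming arrows to N_3: N_3 <- -N_2 + 3N_1 + 4 no longer applies, and N_3 = 7.
N_2 = -N_1  [with N_1=1]  = -1
N_4 = -N_1 - N_3 - 2N_2  [with N_1=1, N_3=7, N_2=-1]  = -6

-6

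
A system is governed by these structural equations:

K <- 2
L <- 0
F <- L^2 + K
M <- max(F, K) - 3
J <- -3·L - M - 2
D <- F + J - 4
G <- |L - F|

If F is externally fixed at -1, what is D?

-6

The intervention breaks the incoming arrows to F: F <- L^2 + K no longer applies, and F = -1.
M = max(F, K) - 3  [with F=-1, K=2]  = -1
J = -3·L - M - 2  [with L=0, M=-1]  = -1
D = F + J - 4  [with F=-1, J=-1]  = -6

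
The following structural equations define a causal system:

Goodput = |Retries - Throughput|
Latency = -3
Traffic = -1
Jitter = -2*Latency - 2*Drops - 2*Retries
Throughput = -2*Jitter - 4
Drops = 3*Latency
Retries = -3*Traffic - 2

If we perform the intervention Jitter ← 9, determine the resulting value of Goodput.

23

Under do(Jitter=9), the mechanism Jitter = -2*Latency - 2*Drops - 2*Retries is discarded; Jitter is fixed at 9.
Retries = -3*Traffic - 2  [with Traffic=-1]  = 1
Throughput = -2*Jitter - 4  [with Jitter=9]  = -22
Goodput = |Retries - Throughput|  [with Retries=1, Throughput=-22]  = 23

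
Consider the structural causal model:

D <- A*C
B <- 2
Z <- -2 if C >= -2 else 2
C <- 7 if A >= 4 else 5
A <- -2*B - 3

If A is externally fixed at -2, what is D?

Under do(A=-2), the mechanism A <- -2*B - 3 is discarded; A is fixed at -2.
C = 7 if A >= 4 else 5  [with A=-2]  = 5
D = A*C  [with A=-2, C=5]  = -10

-10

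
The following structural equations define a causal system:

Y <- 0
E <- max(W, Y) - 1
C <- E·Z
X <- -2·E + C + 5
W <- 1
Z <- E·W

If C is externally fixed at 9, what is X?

The intervention breaks the incoming arrows to C: C <- E·Z no longer applies, and C = 9.
E = max(W, Y) - 1  [with W=1, Y=0]  = 0
X = -2·E + C + 5  [with E=0, C=9]  = 14

14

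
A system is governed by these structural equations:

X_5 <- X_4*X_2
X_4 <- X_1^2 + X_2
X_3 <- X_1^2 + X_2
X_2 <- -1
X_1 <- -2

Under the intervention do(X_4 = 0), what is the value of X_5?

Intervening sets X_4 = 0 and removes its equation (X_4 <- X_1^2 + X_2).
X_5 = X_4*X_2  [with X_4=0, X_2=-1]  = 0

0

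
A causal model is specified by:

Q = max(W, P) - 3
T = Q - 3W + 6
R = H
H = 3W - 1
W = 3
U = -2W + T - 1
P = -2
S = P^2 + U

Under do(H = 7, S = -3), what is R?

The joint intervention fixes H = 7, S = -3, removing each variable's own equation.
R = H  [with H=7]  = 7

7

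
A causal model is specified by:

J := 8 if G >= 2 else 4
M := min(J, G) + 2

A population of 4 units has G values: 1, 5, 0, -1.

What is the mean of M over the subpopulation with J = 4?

2

E[M|J=4] averages over only the 3 units with J=4 (G = 1, 0, -1): M = 3, 2, 1, mean 2.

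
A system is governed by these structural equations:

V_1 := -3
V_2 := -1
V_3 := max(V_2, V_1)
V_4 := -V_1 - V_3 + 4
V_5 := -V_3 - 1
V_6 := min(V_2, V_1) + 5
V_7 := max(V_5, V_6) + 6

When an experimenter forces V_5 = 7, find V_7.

Under do(V_5=7), the mechanism V_5 := -V_3 - 1 is discarded; V_5 is fixed at 7.
V_6 = min(V_2, V_1) + 5  [with V_2=-1, V_1=-3]  = 2
V_7 = max(V_5, V_6) + 6  [with V_5=7, V_6=2]  = 13

13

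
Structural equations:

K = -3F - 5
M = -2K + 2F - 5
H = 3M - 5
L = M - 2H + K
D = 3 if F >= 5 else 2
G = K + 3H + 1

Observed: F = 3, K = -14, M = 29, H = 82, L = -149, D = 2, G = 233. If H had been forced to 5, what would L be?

5

Intervening sets H = 5 and removes its equation (H = 3M - 5).
K = -3F - 5  [with F=3]  = -14
M = -2K + 2F - 5  [with K=-14, F=3]  = 29
L = M - 2H + K  [with M=29, H=5, K=-14]  = 5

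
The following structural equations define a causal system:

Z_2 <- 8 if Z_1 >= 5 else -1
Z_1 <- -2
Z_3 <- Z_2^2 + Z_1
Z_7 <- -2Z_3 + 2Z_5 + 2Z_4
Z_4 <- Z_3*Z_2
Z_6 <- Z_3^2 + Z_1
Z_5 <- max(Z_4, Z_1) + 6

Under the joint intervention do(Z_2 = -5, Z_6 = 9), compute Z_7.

-268

Setting Z_2 = -5, Z_6 = 9 by intervention discards those variables' equations.
Z_3 = Z_2^2 + Z_1  [with Z_2=-5, Z_1=-2]  = 23
Z_4 = Z_3*Z_2  [with Z_3=23, Z_2=-5]  = -115
Z_5 = max(Z_4, Z_1) + 6  [with Z_4=-115, Z_1=-2]  = 4
Z_7 = -2Z_3 + 2Z_5 + 2Z_4  [with Z_3=23, Z_5=4, Z_4=-115]  = -268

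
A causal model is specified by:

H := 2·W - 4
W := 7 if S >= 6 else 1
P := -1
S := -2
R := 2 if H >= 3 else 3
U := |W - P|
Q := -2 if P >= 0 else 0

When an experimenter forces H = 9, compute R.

Intervening sets H = 9 and removes its equation (H := 2·W - 4).
R = 2 if H >= 3 else 3  [with H=9]  = 2

2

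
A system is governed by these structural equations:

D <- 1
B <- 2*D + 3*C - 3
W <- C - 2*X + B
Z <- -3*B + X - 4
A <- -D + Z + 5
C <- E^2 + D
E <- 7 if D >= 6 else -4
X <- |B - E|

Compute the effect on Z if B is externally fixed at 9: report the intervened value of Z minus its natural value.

The intervention breaks the incoming arrows to B: B <- 2*D + 3*C - 3 no longer applies, and B = 9.
E = 7 if D >= 6 else -4  [with D=1]  = -4
X = |B - E|  [with B=9, E=-4]  = 13
Z = -3*B + X - 4  [with B=9, X=13]  = -18
Without intervention: E = 7 if D >= 6 else -4  [with D=1]  = -4; C = E^2 + D  [with E=-4, D=1]  = 17; B = 2*D + 3*C - 3  [with D=1, C=17]  = 50; X = |B - E|  [with B=50, E=-4]  = 54; Z = -3*B + X - 4  [with B=50, X=54]  = -100.
Change = -18 − (-100) = 82.

82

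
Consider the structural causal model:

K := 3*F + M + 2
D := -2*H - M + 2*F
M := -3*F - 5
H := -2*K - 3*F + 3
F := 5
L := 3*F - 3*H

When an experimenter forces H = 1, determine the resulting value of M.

-20

The intervention breaks the incoming arrows to H: H := -2*K - 3*F + 3 no longer applies, and H = 1.
Since M is not a descendant of the intervened variable, it is unaffected.
M = -3*F - 5  [with F=5]  = -20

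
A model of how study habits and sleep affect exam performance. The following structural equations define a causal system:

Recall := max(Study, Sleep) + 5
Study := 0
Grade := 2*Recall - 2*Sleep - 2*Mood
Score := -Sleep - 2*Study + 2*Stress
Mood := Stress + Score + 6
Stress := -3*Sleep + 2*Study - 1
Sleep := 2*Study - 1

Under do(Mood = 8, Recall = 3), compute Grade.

Under do(Mood = 8, Recall = 3), each intervened variable's structural equation is replaced by its fixed value.
Sleep = 2*Study - 1  [with Study=0]  = -1
Grade = 2*Recall - 2*Sleep - 2*Mood  [with Recall=3, Sleep=-1, Mood=8]  = -8

-8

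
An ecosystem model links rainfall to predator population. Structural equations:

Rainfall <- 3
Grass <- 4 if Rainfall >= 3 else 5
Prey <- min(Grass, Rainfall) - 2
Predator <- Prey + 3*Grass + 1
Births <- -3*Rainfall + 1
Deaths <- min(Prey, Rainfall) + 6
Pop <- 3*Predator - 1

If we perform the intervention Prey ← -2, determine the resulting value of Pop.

The intervention breaks the incoming arrows to Prey: Prey <- min(Grass, Rainfall) - 2 no longer applies, and Prey = -2.
Grass = 4 if Rainfall >= 3 else 5  [with Rainfall=3]  = 4
Predator = Prey + 3*Grass + 1  [with Prey=-2, Grass=4]  = 11
Pop = 3*Predator - 1  [with Predator=11]  = 32

32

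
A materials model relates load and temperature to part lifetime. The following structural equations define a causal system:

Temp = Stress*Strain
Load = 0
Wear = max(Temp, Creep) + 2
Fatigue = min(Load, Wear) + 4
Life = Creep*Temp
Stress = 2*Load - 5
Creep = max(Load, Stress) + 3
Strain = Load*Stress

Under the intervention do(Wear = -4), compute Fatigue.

0

Intervening sets Wear = -4 and removes its equation (Wear = max(Temp, Creep) + 2).
Fatigue = min(Load, Wear) + 4  [with Load=0, Wear=-4]  = 0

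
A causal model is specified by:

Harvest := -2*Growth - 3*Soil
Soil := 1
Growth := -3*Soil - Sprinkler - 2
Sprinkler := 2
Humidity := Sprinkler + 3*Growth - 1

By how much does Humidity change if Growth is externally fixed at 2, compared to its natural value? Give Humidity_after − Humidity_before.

27

The intervention breaks the incoming arrows to Growth: Growth := -3*Soil - Sprinkler - 2 no longer applies, and Growth = 2.
Humidity = Sprinkler + 3*Growth - 1  [with Sprinkler=2, Growth=2]  = 7
Without intervention: Growth = -3*Soil - Sprinkler - 2  [with Soil=1, Sprinkler=2]  = -7; Humidity = Sprinkler + 3*Growth - 1  [with Sprinkler=2, Growth=-7]  = -20.
Change = 7 − (-20) = 27.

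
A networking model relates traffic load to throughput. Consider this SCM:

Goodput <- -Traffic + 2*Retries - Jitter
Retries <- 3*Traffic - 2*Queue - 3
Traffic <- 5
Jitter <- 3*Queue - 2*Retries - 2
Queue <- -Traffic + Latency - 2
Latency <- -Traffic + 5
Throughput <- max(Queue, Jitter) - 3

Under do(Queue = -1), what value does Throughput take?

The intervention breaks the incoming arrows to Queue: Queue <- -Traffic + Latency - 2 no longer applies, and Queue = -1.
Retries = 3*Traffic - 2*Queue - 3  [with Traffic=5, Queue=-1]  = 14
Jitter = 3*Queue - 2*Retries - 2  [with Queue=-1, Retries=14]  = -33
Throughput = max(Queue, Jitter) - 3  [with Queue=-1, Jitter=-33]  = -4

-4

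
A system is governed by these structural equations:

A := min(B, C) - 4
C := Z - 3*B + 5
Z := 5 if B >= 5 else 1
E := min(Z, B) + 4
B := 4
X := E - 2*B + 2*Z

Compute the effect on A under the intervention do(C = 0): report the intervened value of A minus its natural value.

6

The intervention breaks the incoming arrows to C: C := Z - 3*B + 5 no longer applies, and C = 0.
A = min(B, C) - 4  [with B=4, C=0]  = -4
Without intervention: Z = 5 if B >= 5 else 1  [with B=4]  = 1; C = Z - 3*B + 5  [with Z=1, B=4]  = -6; A = min(B, C) - 4  [with B=4, C=-6]  = -10.
Change = -4 − (-10) = 6.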